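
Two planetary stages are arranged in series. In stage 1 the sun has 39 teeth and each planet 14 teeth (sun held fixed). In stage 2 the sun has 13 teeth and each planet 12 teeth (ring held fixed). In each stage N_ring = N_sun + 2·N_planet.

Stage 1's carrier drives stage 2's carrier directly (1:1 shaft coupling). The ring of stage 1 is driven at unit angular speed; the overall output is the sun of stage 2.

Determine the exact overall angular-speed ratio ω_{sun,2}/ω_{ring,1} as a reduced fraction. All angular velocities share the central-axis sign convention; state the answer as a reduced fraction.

1675/689

Stage 1: N_ring = 39 + 2·14 = 67
Stage 1: 39(ω_s−ω_c) = −67(ω_r−ω_c),  ω_s=0, ω_r=1
Stage 1: 39(0−ω_c) = −67(1−ω_c)  ⇒  106ω_c = 67  ⇒  ω_c = 67/106
  ⇒ ω_c¹/ω_r¹ = 67/106
Stage 2: N_ring = 13 + 2·12 = 37
Stage 2: 13(ω_s−ω_c) = −37(ω_r−ω_c),  ω_r=0, ω_c=1
Stage 2: ω_s = 1 − (37/13)(0−1) = 50/13
  ⇒ ω_s²/ω_c² = 50/13
Coupling ω_c² = ω_c¹ ⇒ overall = 67/106 × 50/13 = 1675/689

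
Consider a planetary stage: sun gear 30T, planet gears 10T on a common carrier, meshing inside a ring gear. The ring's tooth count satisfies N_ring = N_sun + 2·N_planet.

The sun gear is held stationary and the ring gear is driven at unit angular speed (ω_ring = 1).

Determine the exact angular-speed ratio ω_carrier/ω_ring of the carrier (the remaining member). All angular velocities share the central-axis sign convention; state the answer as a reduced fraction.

5/8

N_ring = 30 + 2·10 = 50
30(ω_s−ω_c) = −50(ω_r−ω_c),  ω_s=0, ω_r=1
30(0−ω_c) = −50(1−ω_c)  ⇒  80ω_c = 50  ⇒  ω_c = 5/8
ω_c/ω_r = 5/8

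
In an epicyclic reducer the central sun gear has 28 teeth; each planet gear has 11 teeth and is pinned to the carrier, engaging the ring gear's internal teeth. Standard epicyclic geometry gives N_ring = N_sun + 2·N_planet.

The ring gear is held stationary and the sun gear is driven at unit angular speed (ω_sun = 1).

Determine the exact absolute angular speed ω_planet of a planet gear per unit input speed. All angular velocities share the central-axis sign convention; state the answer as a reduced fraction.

-14/11

N_ring = 28 + 2·11 = 50
28(ω_s−ω_c) = −50(ω_r−ω_c),  ω_r=0, ω_s=1
28(1−ω_c) = −50(0−ω_c)  ⇒  78ω_c = 28  ⇒  ω_c = 14/39
sun–planet: 28·(1−14/39) = −11·(ω_p−ω_c)  ⇒  ω_p−ω_c = −(28/11)·(25/39) = -700/429
ω_p = 14/39 − 700/429 = -14/11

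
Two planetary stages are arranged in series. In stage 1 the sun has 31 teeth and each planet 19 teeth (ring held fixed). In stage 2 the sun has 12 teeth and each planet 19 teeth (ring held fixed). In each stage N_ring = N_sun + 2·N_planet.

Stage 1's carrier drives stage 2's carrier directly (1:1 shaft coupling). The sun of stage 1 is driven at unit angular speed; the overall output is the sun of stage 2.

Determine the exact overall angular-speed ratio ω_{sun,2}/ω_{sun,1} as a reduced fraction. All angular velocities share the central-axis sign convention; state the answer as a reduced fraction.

Stage 1: N_ring = 31 + 2·19 = 69
Stage 1: 31(ω_s−ω_c) = −69(ω_r−ω_c),  ω_r=0, ω_s=1
Stage 1: 31(1−ω_c) = −69(0−ω_c)  ⇒  100ω_c = 31  ⇒  ω_c = 31/100
  ⇒ ω_c¹/ω_s¹ = 31/100
Stage 2: N_ring = 12 + 2·19 = 50
Stage 2: 12(ω_s−ω_c) = −50(ω_r−ω_c),  ω_r=0, ω_c=1
Stage 2: ω_s = 1 − (50/12)(0−1) = 31/6
  ⇒ ω_s²/ω_c² = 31/6
Coupling ω_c² = ω_c¹ ⇒ overall = 31/100 × 31/6 = 961/600

961/600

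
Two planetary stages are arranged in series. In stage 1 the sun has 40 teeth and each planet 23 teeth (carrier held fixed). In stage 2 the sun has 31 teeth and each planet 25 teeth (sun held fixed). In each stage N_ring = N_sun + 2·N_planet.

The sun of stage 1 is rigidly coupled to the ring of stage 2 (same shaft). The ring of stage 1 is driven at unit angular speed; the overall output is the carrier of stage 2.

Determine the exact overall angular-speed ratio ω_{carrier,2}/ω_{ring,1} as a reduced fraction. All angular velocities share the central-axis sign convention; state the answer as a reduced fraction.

-3483/2240

Stage 1: N_ring = 40 + 2·23 = 86
Stage 1: 40(ω_s−ω_c) = −86(ω_r−ω_c),  ω_c=0, ω_r=1
Stage 1: ω_s = 0 − (86/40)(1−0) = -43/20
  ⇒ ω_s¹/ω_r¹ = -43/20
Stage 2: N_ring = 31 + 2·25 = 81
Stage 2: 31(ω_s−ω_c) = −81(ω_r−ω_c),  ω_s=0, ω_r=1
Stage 2: 31(0−ω_c) = −81(1−ω_c)  ⇒  112ω_c = 81  ⇒  ω_c = 81/112
  ⇒ ω_c²/ω_r² = 81/112
Coupling ω_r² = ω_s¹ ⇒ overall = -43/20 × 81/112 = -3483/2240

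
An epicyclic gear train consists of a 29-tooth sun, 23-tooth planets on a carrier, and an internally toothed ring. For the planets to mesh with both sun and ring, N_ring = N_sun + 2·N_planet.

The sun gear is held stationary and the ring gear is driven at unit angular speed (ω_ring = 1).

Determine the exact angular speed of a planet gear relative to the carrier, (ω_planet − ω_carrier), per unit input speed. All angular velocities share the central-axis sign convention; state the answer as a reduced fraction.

2175/2392

N_ring = 29 + 2·23 = 75
29(ω_s−ω_c) = −75(ω_r−ω_c),  ω_s=0, ω_r=1
29(0−ω_c) = −75(1−ω_c)  ⇒  104ω_c = 75  ⇒  ω_c = 75/104
sun–planet: 29·(0−75/104) = −23·(ω_p−ω_c)  ⇒  ω_p−ω_c = −(29/23)·(-75/104) = 2175/2392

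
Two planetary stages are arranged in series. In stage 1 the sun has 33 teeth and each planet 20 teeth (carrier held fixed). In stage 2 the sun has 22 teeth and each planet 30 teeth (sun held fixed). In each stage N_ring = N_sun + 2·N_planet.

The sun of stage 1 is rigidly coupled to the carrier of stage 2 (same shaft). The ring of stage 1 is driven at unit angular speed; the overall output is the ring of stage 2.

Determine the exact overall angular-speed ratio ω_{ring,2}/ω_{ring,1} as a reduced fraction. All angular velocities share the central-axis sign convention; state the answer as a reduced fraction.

-3796/1353

Stage 1: N_ring = 33 + 2·20 = 73
Stage 1: 33(ω_s−ω_c) = −73(ω_r−ω_c),  ω_c=0, ω_r=1
Stage 1: ω_s = 0 − (73/33)(1−0) = -73/33
  ⇒ ω_s¹/ω_r¹ = -73/33
Stage 2: N_ring = 22 + 2·30 = 82
Stage 2: 22(ω_s−ω_c) = −82(ω_r−ω_c),  ω_s=0, ω_c=1
Stage 2: ω_r = 1 − (22/82)(0−1) = 52/41
  ⇒ ω_r²/ω_c² = 52/41
Coupling ω_c² = ω_s¹ ⇒ overall = -73/33 × 52/41 = -3796/1353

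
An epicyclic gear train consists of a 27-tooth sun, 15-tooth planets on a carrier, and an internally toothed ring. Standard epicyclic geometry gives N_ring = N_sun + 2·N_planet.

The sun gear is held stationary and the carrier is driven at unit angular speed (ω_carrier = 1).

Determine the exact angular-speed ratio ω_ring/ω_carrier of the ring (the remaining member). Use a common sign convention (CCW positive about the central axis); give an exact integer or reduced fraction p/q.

28/19

N_ring = 27 + 2·15 = 57
27(ω_s−ω_c) = −57(ω_r−ω_c),  ω_s=0, ω_c=1
ω_r = 1 − (27/57)(0−1) = 28/19
ω_r/ω_c = 28/19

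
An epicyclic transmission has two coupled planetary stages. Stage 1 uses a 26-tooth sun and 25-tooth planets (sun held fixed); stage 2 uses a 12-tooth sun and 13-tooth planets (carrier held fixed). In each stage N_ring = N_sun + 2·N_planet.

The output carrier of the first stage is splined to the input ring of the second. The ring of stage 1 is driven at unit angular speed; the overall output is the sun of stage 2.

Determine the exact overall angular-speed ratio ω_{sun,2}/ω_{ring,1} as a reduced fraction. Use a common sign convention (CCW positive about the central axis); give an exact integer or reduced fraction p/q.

-361/153

Stage 1: N_ring = 26 + 2·25 = 76
Stage 1: 26(ω_s−ω_c) = −76(ω_r−ω_c),  ω_s=0, ω_r=1
Stage 1: 26(0−ω_c) = −76(1−ω_c)  ⇒  102ω_c = 76  ⇒  ω_c = 38/51
  ⇒ ω_c¹/ω_r¹ = 38/51
Stage 2: N_ring = 12 + 2·13 = 38
Stage 2: 12(ω_s−ω_c) = −38(ω_r−ω_c),  ω_c=0, ω_r=1
Stage 2: ω_s = 0 − (38/12)(1−0) = -19/6
  ⇒ ω_s²/ω_r² = -19/6
Coupling ω_r² = ω_c¹ ⇒ overall = 38/51 × -19/6 = -361/153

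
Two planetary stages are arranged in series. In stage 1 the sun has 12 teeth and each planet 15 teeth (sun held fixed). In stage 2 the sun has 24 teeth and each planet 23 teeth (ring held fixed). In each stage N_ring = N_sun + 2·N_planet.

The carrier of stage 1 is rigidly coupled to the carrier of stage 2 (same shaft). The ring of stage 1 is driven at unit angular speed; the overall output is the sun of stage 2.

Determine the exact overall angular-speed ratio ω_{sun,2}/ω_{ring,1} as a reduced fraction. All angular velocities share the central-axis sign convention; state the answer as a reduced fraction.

329/108

Stage 1: N_ring = 12 + 2·15 = 42
Stage 1: 12(ω_s−ω_c) = −42(ω_r−ω_c),  ω_s=0, ω_r=1
Stage 1: 12(0−ω_c) = −42(1−ω_c)  ⇒  54ω_c = 42  ⇒  ω_c = 7/9
  ⇒ ω_c¹/ω_r¹ = 7/9
Stage 2: N_ring = 24 + 2·23 = 70
Stage 2: 24(ω_s−ω_c) = −70(ω_r−ω_c),  ω_r=0, ω_c=1
Stage 2: ω_s = 1 − (70/24)(0−1) = 47/12
  ⇒ ω_s²/ω_c² = 47/12
Coupling ω_c² = ω_c¹ ⇒ overall = 7/9 × 47/12 = 329/108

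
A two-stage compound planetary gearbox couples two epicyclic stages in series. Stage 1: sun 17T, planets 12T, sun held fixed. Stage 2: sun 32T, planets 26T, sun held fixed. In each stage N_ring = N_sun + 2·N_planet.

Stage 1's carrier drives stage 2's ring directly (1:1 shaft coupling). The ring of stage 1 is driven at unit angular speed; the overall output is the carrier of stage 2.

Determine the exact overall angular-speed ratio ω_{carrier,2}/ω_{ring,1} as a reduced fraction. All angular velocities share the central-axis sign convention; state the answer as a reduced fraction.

Stage 1: N_ring = 17 + 2·12 = 41
Stage 1: 17(ω_s−ω_c) = −41(ω_r−ω_c),  ω_s=0, ω_r=1
Stage 1: 17(0−ω_c) = −41(1−ω_c)  ⇒  58ω_c = 41  ⇒  ω_c = 41/58
  ⇒ ω_c¹/ω_r¹ = 41/58
Stage 2: N_ring = 32 + 2·26 = 84
Stage 2: 32(ω_s−ω_c) = −84(ω_r−ω_c),  ω_s=0, ω_r=1
Stage 2: 32(0−ω_c) = −84(1−ω_c)  ⇒  116ω_c = 84  ⇒  ω_c = 21/29
  ⇒ ω_c²/ω_r² = 21/29
Coupling ω_r² = ω_c¹ ⇒ overall = 41/58 × 21/29 = 861/1682

861/1682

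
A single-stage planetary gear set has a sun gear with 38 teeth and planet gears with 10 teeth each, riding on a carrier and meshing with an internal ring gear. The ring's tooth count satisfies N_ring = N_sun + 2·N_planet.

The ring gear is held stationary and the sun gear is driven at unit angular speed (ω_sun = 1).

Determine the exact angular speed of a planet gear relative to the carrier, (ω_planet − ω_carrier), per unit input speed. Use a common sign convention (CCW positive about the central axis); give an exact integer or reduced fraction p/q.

-551/240

N_ring = 38 + 2·10 = 58
38(ω_s−ω_c) = −58(ω_r−ω_c),  ω_r=0, ω_s=1
38(1−ω_c) = −58(0−ω_c)  ⇒  96ω_c = 38  ⇒  ω_c = 19/48
sun–planet: 38·(1−19/48) = −10·(ω_p−ω_c)  ⇒  ω_p−ω_c = −(38/10)·(29/48) = -551/240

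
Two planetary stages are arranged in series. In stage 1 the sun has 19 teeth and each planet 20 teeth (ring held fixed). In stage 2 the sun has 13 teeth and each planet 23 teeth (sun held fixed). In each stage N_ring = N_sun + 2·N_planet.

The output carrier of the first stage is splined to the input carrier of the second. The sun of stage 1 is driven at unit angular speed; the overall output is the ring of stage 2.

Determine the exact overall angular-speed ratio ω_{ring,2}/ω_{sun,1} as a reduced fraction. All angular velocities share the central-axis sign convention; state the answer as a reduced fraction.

228/767

Stage 1: N_ring = 19 + 2·20 = 59
Stage 1: 19(ω_s−ω_c) = −59(ω_r−ω_c),  ω_r=0, ω_s=1
Stage 1: 19(1−ω_c) = −59(0−ω_c)  ⇒  78ω_c = 19  ⇒  ω_c = 19/78
  ⇒ ω_c¹/ω_s¹ = 19/78
Stage 2: N_ring = 13 + 2·23 = 59
Stage 2: 13(ω_s−ω_c) = −59(ω_r−ω_c),  ω_s=0, ω_c=1
Stage 2: ω_r = 1 − (13/59)(0−1) = 72/59
  ⇒ ω_r²/ω_c² = 72/59
Coupling ω_c² = ω_c¹ ⇒ overall = 19/78 × 72/59 = 228/767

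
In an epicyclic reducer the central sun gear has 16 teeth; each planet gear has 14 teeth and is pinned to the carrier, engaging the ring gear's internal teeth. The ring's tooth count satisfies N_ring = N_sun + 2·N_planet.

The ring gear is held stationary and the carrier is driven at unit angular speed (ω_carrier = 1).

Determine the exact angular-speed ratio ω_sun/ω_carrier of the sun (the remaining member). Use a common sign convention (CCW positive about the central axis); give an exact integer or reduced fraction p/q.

15/4

N_ring = 16 + 2·14 = 44
16(ω_s−ω_c) = −44(ω_r−ω_c),  ω_r=0, ω_c=1
ω_s = 1 − (44/16)(0−1) = 15/4
ω_s/ω_c = 15/4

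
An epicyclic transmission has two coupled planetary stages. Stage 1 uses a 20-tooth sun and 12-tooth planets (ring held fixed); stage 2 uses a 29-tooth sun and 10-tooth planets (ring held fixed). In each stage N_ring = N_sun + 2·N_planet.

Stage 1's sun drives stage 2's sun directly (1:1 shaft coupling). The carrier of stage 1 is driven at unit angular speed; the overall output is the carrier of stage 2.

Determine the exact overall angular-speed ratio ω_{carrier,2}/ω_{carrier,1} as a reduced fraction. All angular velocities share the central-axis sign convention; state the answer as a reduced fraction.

Stage 1: N_ring = 20 + 2·12 = 44
Stage 1: 20(ω_s−ω_c) = −44(ω_r−ω_c),  ω_r=0, ω_c=1
Stage 1: ω_s = 1 − (44/20)(0−1) = 16/5
  ⇒ ω_s¹/ω_c¹ = 16/5
Stage 2: N_ring = 29 + 2·10 = 49
Stage 2: 29(ω_s−ω_c) = −49(ω_r−ω_c),  ω_r=0, ω_s=1
Stage 2: 29(1−ω_c) = −49(0−ω_c)  ⇒  78ω_c = 29  ⇒  ω_c = 29/78
  ⇒ ω_c²/ω_s² = 29/78
Coupling ω_s² = ω_s¹ ⇒ overall = 16/5 × 29/78 = 232/195

232/195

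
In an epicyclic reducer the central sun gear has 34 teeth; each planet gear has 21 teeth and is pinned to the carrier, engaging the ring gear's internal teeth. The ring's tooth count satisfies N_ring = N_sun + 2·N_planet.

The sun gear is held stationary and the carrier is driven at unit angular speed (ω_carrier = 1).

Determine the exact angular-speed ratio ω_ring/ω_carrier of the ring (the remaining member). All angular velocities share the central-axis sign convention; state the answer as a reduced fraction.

N_ring = 34 + 2·21 = 76
34(ω_s−ω_c) = −76(ω_r−ω_c),  ω_s=0, ω_c=1
ω_r = 1 − (34/76)(0−1) = 55/38
ω_r/ω_c = 55/38

55/38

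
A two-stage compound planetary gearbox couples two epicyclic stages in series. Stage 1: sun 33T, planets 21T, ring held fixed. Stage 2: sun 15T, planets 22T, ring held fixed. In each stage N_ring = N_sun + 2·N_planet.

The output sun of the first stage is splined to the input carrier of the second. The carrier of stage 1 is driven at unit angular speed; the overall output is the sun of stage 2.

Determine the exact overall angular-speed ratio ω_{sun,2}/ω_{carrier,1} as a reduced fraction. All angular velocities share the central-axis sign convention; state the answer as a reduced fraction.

888/55

Stage 1: N_ring = 33 + 2·21 = 75
Stage 1: 33(ω_s−ω_c) = −75(ω_r−ω_c),  ω_r=0, ω_c=1
Stage 1: ω_s = 1 − (75/33)(0−1) = 36/11
  ⇒ ω_s¹/ω_c¹ = 36/11
Stage 2: N_ring = 15 + 2·22 = 59
Stage 2: 15(ω_s−ω_c) = −59(ω_r−ω_c),  ω_r=0, ω_c=1
Stage 2: ω_s = 1 − (59/15)(0−1) = 74/15
  ⇒ ω_s²/ω_c² = 74/15
Coupling ω_c² = ω_s¹ ⇒ overall = 36/11 × 74/15 = 888/55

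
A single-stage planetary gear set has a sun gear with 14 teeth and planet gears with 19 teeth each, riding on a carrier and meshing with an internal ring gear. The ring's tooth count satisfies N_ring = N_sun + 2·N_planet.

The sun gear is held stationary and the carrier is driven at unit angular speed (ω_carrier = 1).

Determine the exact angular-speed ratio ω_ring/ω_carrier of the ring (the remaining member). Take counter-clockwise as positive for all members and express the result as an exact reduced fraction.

N_ring = 14 + 2·19 = 52
14(ω_s−ω_c) = −52(ω_r−ω_c),  ω_s=0, ω_c=1
ω_r = 1 − (14/52)(0−1) = 33/26
ω_r/ω_c = 33/26

33/26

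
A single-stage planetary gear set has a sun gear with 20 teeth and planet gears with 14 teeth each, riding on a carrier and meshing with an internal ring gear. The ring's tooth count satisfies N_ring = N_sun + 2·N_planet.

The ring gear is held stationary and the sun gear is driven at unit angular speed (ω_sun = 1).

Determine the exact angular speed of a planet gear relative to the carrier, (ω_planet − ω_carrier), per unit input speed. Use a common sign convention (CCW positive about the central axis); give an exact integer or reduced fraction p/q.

-120/119

N_ring = 20 + 2·14 = 48
20(ω_s−ω_c) = −48(ω_r−ω_c),  ω_r=0, ω_s=1
20(1−ω_c) = −48(0−ω_c)  ⇒  68ω_c = 20  ⇒  ω_c = 5/17
sun–planet: 20·(1−5/17) = −14·(ω_p−ω_c)  ⇒  ω_p−ω_c = −(20/14)·(12/17) = -120/119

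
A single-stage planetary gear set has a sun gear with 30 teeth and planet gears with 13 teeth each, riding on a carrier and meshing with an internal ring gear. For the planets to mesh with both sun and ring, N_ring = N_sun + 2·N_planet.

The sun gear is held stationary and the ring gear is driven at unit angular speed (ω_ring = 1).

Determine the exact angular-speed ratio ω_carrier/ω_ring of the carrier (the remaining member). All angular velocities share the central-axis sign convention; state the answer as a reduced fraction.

N_ring = 30 + 2·13 = 56
30(ω_s−ω_c) = −56(ω_r−ω_c),  ω_s=0, ω_r=1
30(0−ω_c) = −56(1−ω_c)  ⇒  86ω_c = 56  ⇒  ω_c = 28/43
ω_c/ω_r = 28/43

28/43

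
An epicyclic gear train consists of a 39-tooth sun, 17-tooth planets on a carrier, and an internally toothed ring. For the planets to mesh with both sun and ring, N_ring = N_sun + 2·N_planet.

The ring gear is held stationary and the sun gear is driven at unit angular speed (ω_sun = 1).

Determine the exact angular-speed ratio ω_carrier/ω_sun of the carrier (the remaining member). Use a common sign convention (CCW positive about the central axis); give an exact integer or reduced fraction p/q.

39/112

N_ring = 39 + 2·17 = 73
39(ω_s−ω_c) = −73(ω_r−ω_c),  ω_r=0, ω_s=1
39(1−ω_c) = −73(0−ω_c)  ⇒  112ω_c = 39  ⇒  ω_c = 39/112
ω_c/ω_s = 39/112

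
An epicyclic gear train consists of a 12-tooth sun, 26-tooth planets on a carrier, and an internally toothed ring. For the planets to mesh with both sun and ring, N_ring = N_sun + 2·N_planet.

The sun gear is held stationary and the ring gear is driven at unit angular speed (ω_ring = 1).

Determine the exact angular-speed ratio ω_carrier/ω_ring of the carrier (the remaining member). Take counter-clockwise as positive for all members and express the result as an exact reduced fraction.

16/19

N_ring = 12 + 2·26 = 64
12(ω_s−ω_c) = −64(ω_r−ω_c),  ω_s=0, ω_r=1
12(0−ω_c) = −64(1−ω_c)  ⇒  76ω_c = 64  ⇒  ω_c = 16/19
ω_c/ω_r = 16/19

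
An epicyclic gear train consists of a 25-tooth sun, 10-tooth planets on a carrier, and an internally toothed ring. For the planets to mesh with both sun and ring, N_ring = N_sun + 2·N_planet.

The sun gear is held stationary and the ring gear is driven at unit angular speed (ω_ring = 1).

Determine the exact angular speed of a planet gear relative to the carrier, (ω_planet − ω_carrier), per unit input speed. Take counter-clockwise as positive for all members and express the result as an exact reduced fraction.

45/28

N_ring = 25 + 2·10 = 45
25(ω_s−ω_c) = −45(ω_r−ω_c),  ω_s=0, ω_r=1
25(0−ω_c) = −45(1−ω_c)  ⇒  70ω_c = 45  ⇒  ω_c = 9/14
sun–planet: 25·(0−9/14) = −10·(ω_p−ω_c)  ⇒  ω_p−ω_c = −(25/10)·(-9/14) = 45/28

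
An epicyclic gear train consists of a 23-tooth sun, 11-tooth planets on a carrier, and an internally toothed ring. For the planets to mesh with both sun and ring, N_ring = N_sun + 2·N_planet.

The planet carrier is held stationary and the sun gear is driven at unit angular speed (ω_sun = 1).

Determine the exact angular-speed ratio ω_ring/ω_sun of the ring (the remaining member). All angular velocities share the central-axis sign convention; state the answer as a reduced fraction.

N_ring = 23 + 2·11 = 45
23(ω_s−ω_c) = −45(ω_r−ω_c),  ω_c=0, ω_s=1
ω_r = 0 − (23/45)(1−0) = -23/45
ω_r/ω_s = -23/45

-23/45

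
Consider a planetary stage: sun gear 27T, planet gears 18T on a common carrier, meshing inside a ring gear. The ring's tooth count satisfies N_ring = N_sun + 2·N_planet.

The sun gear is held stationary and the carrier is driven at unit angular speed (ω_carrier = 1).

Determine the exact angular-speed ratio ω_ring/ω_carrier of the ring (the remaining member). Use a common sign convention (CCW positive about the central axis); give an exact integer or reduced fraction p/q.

N_ring = 27 + 2·18 = 63
27(ω_s−ω_c) = −63(ω_r−ω_c),  ω_s=0, ω_c=1
ω_r = 1 − (27/63)(0−1) = 10/7
ω_r/ω_c = 10/7

10/7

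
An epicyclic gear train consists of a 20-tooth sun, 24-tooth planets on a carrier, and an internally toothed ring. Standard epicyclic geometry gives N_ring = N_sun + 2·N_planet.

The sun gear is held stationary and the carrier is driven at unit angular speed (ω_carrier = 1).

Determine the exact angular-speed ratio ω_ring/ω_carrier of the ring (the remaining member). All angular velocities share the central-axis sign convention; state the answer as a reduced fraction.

N_ring = 20 + 2·24 = 68
20(ω_s−ω_c) = −68(ω_r−ω_c),  ω_s=0, ω_c=1
ω_r = 1 − (20/68)(0−1) = 22/17
ω_r/ω_c = 22/17

22/17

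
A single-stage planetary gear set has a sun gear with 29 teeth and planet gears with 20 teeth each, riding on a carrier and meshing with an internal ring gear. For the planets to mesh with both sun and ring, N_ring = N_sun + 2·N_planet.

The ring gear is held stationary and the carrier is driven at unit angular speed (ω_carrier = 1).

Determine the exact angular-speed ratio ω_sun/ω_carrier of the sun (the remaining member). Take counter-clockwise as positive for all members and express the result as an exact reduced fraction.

98/29

N_ring = 29 + 2·20 = 69
29(ω_s−ω_c) = −69(ω_r−ω_c),  ω_r=0, ω_c=1
ω_s = 1 − (69/29)(0−1) = 98/29
ω_s/ω_c = 98/29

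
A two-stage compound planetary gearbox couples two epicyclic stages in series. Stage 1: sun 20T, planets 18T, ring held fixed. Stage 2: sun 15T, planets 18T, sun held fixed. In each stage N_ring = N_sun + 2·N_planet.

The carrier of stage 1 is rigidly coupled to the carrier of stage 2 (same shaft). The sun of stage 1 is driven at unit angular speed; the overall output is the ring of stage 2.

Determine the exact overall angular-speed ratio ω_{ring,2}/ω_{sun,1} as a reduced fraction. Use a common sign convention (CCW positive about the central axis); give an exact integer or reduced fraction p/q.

Stage 1: N_ring = 20 + 2·18 = 56
Stage 1: 20(ω_s−ω_c) = −56(ω_r−ω_c),  ω_r=0, ω_s=1
Stage 1: 20(1−ω_c) = −56(0−ω_c)  ⇒  76ω_c = 20  ⇒  ω_c = 5/19
  ⇒ ω_c¹/ω_s¹ = 5/19
Stage 2: N_ring = 15 + 2·18 = 51
Stage 2: 15(ω_s−ω_c) = −51(ω_r−ω_c),  ω_s=0, ω_c=1
Stage 2: ω_r = 1 − (15/51)(0−1) = 22/17
  ⇒ ω_r²/ω_c² = 22/17
Coupling ω_c² = ω_c¹ ⇒ overall = 5/19 × 22/17 = 110/323

110/323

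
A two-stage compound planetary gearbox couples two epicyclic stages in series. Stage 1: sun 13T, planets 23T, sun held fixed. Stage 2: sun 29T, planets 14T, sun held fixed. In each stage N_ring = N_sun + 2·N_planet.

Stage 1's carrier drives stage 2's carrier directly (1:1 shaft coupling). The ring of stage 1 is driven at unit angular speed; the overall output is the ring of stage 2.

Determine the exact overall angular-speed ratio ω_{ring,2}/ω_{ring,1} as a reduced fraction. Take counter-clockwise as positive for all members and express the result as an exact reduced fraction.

2537/2052

Stage 1: N_ring = 13 + 2·23 = 59
Stage 1: 13(ω_s−ω_c) = −59(ω_r−ω_c),  ω_s=0, ω_r=1
Stage 1: 13(0−ω_c) = −59(1−ω_c)  ⇒  72ω_c = 59  ⇒  ω_c = 59/72
  ⇒ ω_c¹/ω_r¹ = 59/72
Stage 2: N_ring = 29 + 2·14 = 57
Stage 2: 29(ω_s−ω_c) = −57(ω_r−ω_c),  ω_s=0, ω_c=1
Stage 2: ω_r = 1 − (29/57)(0−1) = 86/57
  ⇒ ω_r²/ω_c² = 86/57
Coupling ω_c² = ω_c¹ ⇒ overall = 59/72 × 86/57 = 2537/2052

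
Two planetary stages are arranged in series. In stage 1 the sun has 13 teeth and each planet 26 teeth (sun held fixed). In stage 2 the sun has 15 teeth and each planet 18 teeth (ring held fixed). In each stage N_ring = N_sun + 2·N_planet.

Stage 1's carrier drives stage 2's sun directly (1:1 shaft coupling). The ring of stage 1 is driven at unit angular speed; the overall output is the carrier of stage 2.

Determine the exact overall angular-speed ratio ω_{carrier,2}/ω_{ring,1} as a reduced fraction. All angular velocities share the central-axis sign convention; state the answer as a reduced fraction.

Stage 1: N_ring = 13 + 2·26 = 65
Stage 1: 13(ω_s−ω_c) = −65(ω_r−ω_c),  ω_s=0, ω_r=1
Stage 1: 13(0−ω_c) = −65(1−ω_c)  ⇒  78ω_c = 65  ⇒  ω_c = 5/6
  ⇒ ω_c¹/ω_r¹ = 5/6
Stage 2: N_ring = 15 + 2·18 = 51
Stage 2: 15(ω_s−ω_c) = −51(ω_r−ω_c),  ω_r=0, ω_s=1
Stage 2: 15(1−ω_c) = −51(0−ω_c)  ⇒  66ω_c = 15  ⇒  ω_c = 5/22
  ⇒ ω_c²/ω_s² = 5/22
Coupling ω_s² = ω_c¹ ⇒ overall = 5/6 × 5/22 = 25/132

25/132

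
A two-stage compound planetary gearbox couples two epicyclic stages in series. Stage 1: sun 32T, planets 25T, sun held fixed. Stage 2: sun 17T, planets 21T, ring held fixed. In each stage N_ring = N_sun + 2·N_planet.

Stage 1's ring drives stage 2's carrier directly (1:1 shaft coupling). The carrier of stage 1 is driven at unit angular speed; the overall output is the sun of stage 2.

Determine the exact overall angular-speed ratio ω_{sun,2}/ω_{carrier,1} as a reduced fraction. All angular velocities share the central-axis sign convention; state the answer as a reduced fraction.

Stage 1: N_ring = 32 + 2·25 = 82
Stage 1: 32(ω_s−ω_c) = −82(ω_r−ω_c),  ω_s=0, ω_c=1
Stage 1: ω_r = 1 − (32/82)(0−1) = 57/41
  ⇒ ω_r¹/ω_c¹ = 57/41
Stage 2: N_ring = 17 + 2·21 = 59
Stage 2: 17(ω_s−ω_c) = −59(ω_r−ω_c),  ω_r=0, ω_c=1
Stage 2: ω_s = 1 − (59/17)(0−1) = 76/17
  ⇒ ω_s²/ω_c² = 76/17
Coupling ω_c² = ω_r¹ ⇒ overall = 57/41 × 76/17 = 4332/697

4332/697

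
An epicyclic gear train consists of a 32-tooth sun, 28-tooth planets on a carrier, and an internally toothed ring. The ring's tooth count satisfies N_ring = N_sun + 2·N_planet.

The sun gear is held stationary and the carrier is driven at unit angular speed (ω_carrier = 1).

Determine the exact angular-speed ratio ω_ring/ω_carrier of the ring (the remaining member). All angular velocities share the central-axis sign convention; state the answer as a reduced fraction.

15/11

N_ring = 32 + 2·28 = 88
32(ω_s−ω_c) = −88(ω_r−ω_c),  ω_s=0, ω_c=1
ω_r = 1 − (32/88)(0−1) = 15/11
ω_r/ω_c = 15/11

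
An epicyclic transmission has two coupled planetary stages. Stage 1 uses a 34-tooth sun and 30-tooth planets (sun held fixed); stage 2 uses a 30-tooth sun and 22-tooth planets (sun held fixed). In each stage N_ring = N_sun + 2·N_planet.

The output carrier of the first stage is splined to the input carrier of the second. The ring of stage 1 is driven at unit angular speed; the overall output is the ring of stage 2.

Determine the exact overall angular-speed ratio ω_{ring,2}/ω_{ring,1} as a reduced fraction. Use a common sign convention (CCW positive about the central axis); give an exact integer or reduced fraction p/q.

611/592

Stage 1: N_ring = 34 + 2·30 = 94
Stage 1: 34(ω_s−ω_c) = −94(ω_r−ω_c),  ω_s=0, ω_r=1
Stage 1: 34(0−ω_c) = −94(1−ω_c)  ⇒  128ω_c = 94  ⇒  ω_c = 47/64
  ⇒ ω_c¹/ω_r¹ = 47/64
Stage 2: N_ring = 30 + 2·22 = 74
Stage 2: 30(ω_s−ω_c) = −74(ω_r−ω_c),  ω_s=0, ω_c=1
Stage 2: ω_r = 1 − (30/74)(0−1) = 52/37
  ⇒ ω_r²/ω_c² = 52/37
Coupling ω_c² = ω_c¹ ⇒ overall = 47/64 × 52/37 = 611/592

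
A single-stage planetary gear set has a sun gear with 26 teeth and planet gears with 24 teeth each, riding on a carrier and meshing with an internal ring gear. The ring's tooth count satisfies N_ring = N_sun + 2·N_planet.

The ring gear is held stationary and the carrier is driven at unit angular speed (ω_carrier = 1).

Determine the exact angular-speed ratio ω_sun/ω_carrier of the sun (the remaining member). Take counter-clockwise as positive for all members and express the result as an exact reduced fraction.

N_ring = 26 + 2·24 = 74
26(ω_s−ω_c) = −74(ω_r−ω_c),  ω_r=0, ω_c=1
ω_s = 1 − (74/26)(0−1) = 50/13
ω_s/ω_c = 50/13

50/13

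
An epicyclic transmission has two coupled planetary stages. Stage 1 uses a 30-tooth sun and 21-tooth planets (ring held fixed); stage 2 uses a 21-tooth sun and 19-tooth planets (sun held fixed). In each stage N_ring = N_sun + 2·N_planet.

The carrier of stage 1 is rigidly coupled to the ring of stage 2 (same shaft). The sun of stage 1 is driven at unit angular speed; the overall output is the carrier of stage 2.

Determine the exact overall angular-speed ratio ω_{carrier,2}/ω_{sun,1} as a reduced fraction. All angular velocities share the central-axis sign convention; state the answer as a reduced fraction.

Stage 1: N_ring = 30 + 2·21 = 72
Stage 1: 30(ω_s−ω_c) = −72(ω_r−ω_c),  ω_r=0, ω_s=1
Stage 1: 30(1−ω_c) = −72(0−ω_c)  ⇒  102ω_c = 30  ⇒  ω_c = 5/17
  ⇒ ω_c¹/ω_s¹ = 5/17
Stage 2: N_ring = 21 + 2·19 = 59
Stage 2: 21(ω_s−ω_c) = −59(ω_r−ω_c),  ω_s=0, ω_r=1
Stage 2: 21(0−ω_c) = −59(1−ω_c)  ⇒  80ω_c = 59  ⇒  ω_c = 59/80
  ⇒ ω_c²/ω_r² = 59/80
Coupling ω_r² = ω_c¹ ⇒ overall = 5/17 × 59/80 = 59/272

59/272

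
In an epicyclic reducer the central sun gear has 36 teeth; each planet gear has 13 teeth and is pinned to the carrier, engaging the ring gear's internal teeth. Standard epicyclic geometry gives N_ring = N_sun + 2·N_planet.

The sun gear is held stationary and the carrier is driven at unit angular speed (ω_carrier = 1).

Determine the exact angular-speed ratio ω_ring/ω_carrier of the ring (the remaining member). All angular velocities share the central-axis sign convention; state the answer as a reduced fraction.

49/31

N_ring = 36 + 2·13 = 62
36(ω_s−ω_c) = −62(ω_r−ω_c),  ω_s=0, ω_c=1
ω_r = 1 − (36/62)(0−1) = 49/31
ω_r/ω_c = 49/31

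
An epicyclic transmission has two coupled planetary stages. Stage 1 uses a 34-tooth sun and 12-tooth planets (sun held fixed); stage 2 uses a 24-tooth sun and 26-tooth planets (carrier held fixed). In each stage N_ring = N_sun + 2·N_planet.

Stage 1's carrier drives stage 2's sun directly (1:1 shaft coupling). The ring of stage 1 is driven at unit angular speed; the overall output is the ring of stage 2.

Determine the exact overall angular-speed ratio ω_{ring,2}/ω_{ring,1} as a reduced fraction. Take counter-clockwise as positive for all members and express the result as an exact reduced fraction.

Stage 1: N_ring = 34 + 2·12 = 58
Stage 1: 34(ω_s−ω_c) = −58(ω_r−ω_c),  ω_s=0, ω_r=1
Stage 1: 34(0−ω_c) = −58(1−ω_c)  ⇒  92ω_c = 58  ⇒  ω_c = 29/46
  ⇒ ω_c¹/ω_r¹ = 29/46
Stage 2: N_ring = 24 + 2·26 = 76
Stage 2: 24(ω_s−ω_c) = −76(ω_r−ω_c),  ω_c=0, ω_s=1
Stage 2: ω_r = 0 − (24/76)(1−0) = -6/19
  ⇒ ω_r²/ω_s² = -6/19
Coupling ω_s² = ω_c¹ ⇒ overall = 29/46 × -6/19 = -87/437

-87/437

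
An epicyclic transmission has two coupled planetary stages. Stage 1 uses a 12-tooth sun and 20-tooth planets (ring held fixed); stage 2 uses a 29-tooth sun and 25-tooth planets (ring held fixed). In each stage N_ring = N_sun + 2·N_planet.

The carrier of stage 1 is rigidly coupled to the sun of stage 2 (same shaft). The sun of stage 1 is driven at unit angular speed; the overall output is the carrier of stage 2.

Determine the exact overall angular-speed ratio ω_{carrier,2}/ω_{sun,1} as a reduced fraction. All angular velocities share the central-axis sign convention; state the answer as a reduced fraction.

29/576

Stage 1: N_ring = 12 + 2·20 = 52
Stage 1: 12(ω_s−ω_c) = −52(ω_r−ω_c),  ω_r=0, ω_s=1
Stage 1: 12(1−ω_c) = −52(0−ω_c)  ⇒  64ω_c = 12  ⇒  ω_c = 3/16
  ⇒ ω_c¹/ω_s¹ = 3/16
Stage 2: N_ring = 29 + 2·25 = 79
Stage 2: 29(ω_s−ω_c) = −79(ω_r−ω_c),  ω_r=0, ω_s=1
Stage 2: 29(1−ω_c) = −79(0−ω_c)  ⇒  108ω_c = 29  ⇒  ω_c = 29/108
  ⇒ ω_c²/ω_s² = 29/108
Coupling ω_s² = ω_c¹ ⇒ overall = 3/16 × 29/108 = 29/576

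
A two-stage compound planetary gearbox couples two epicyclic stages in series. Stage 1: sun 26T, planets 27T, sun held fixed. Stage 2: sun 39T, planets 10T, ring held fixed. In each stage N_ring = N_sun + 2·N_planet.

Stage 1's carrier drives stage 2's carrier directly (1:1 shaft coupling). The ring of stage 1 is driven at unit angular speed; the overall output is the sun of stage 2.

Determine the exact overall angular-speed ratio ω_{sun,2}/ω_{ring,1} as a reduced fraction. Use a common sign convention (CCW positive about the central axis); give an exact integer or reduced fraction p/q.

Stage 1: N_ring = 26 + 2·27 = 80
Stage 1: 26(ω_s−ω_c) = −80(ω_r−ω_c),  ω_s=0, ω_r=1
Stage 1: 26(0−ω_c) = −80(1−ω_c)  ⇒  106ω_c = 80  ⇒  ω_c = 40/53
  ⇒ ω_c¹/ω_r¹ = 40/53
Stage 2: N_ring = 39 + 2·10 = 59
Stage 2: 39(ω_s−ω_c) = −59(ω_r−ω_c),  ω_r=0, ω_c=1
Stage 2: ω_s = 1 − (59/39)(0−1) = 98/39
  ⇒ ω_s²/ω_c² = 98/39
Coupling ω_c² = ω_c¹ ⇒ overall = 40/53 × 98/39 = 3920/2067

3920/2067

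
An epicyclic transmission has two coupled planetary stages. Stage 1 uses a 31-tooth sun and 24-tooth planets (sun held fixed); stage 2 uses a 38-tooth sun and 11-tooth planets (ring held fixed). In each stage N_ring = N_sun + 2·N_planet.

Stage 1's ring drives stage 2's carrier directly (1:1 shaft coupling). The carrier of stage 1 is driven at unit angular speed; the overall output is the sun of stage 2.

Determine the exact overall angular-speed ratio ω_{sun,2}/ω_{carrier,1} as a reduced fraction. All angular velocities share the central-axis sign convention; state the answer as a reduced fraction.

5390/1501

Stage 1: N_ring = 31 + 2·24 = 79
Stage 1: 31(ω_s−ω_c) = −79(ω_r−ω_c),  ω_s=0, ω_c=1
Stage 1: ω_r = 1 − (31/79)(0−1) = 110/79
  ⇒ ω_r¹/ω_c¹ = 110/79
Stage 2: N_ring = 38 + 2·11 = 60
Stage 2: 38(ω_s−ω_c) = −60(ω_r−ω_c),  ω_r=0, ω_c=1
Stage 2: ω_s = 1 − (60/38)(0−1) = 49/19
  ⇒ ω_s²/ω_c² = 49/19
Coupling ω_c² = ω_r¹ ⇒ overall = 110/79 × 49/19 = 5390/1501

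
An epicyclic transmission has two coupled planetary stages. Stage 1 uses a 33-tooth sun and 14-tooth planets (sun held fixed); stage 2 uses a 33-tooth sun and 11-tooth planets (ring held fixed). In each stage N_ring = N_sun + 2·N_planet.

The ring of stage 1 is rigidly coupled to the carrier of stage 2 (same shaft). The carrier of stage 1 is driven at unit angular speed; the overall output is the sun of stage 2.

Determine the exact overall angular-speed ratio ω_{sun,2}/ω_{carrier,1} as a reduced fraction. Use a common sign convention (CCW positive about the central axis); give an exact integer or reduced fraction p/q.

Stage 1: N_ring = 33 + 2·14 = 61
Stage 1: 33(ω_s−ω_c) = −61(ω_r−ω_c),  ω_s=0, ω_c=1
Stage 1: ω_r = 1 − (33/61)(0−1) = 94/61
  ⇒ ω_r¹/ω_c¹ = 94/61
Stage 2: N_ring = 33 + 2·11 = 55
Stage 2: 33(ω_s−ω_c) = −55(ω_r−ω_c),  ω_r=0, ω_c=1
Stage 2: ω_s = 1 − (55/33)(0−1) = 8/3
  ⇒ ω_s²/ω_c² = 8/3
Coupling ω_c² = ω_r¹ ⇒ overall = 94/61 × 8/3 = 752/183

752/183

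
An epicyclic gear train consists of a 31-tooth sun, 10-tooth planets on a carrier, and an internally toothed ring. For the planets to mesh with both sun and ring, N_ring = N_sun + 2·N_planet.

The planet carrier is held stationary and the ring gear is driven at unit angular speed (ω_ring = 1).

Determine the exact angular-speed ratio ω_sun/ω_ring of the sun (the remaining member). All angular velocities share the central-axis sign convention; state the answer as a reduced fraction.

N_ring = 31 + 2·10 = 51
31(ω_s−ω_c) = −51(ω_r−ω_c),  ω_c=0, ω_r=1
ω_s = 0 − (51/31)(1−0) = -51/31
ω_s/ω_r = -51/31

-51/31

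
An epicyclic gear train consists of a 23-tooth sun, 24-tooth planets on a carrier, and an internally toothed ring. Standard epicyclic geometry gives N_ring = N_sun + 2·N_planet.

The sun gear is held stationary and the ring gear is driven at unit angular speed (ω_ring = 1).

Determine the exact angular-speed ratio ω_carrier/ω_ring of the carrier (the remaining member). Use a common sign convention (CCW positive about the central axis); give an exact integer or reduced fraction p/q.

N_ring = 23 + 2·24 = 71
23(ω_s−ω_c) = −71(ω_r−ω_c),  ω_s=0, ω_r=1
23(0−ω_c) = −71(1−ω_c)  ⇒  94ω_c = 71  ⇒  ω_c = 71/94
ω_c/ω_r = 71/94

71/94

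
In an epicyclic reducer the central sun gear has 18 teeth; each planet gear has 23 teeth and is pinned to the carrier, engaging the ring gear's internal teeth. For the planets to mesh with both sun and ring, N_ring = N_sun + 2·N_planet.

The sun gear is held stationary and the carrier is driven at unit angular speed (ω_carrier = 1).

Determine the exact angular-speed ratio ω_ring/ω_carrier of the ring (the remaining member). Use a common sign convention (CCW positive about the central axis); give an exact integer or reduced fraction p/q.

N_ring = 18 + 2·23 = 64
18(ω_s−ω_c) = −64(ω_r−ω_c),  ω_s=0, ω_c=1
ω_r = 1 − (18/64)(0−1) = 41/32
ω_r/ω_c = 41/32

41/32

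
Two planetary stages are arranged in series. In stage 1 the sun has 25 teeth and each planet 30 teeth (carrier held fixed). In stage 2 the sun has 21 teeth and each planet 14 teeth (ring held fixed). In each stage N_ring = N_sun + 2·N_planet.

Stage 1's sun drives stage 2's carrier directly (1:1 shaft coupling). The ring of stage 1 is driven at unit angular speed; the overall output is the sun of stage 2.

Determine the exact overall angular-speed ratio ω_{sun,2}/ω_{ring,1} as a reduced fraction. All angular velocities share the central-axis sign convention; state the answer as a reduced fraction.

-34/3

Stage 1: N_ring = 25 + 2·30 = 85
Stage 1: 25(ω_s−ω_c) = −85(ω_r−ω_c),  ω_c=0, ω_r=1
Stage 1: ω_s = 0 − (85/25)(1−0) = -17/5
  ⇒ ω_s¹/ω_r¹ = -17/5
Stage 2: N_ring = 21 + 2·14 = 49
Stage 2: 21(ω_s−ω_c) = −49(ω_r−ω_c),  ω_r=0, ω_c=1
Stage 2: ω_s = 1 − (49/21)(0−1) = 10/3
  ⇒ ω_s²/ω_c² = 10/3
Coupling ω_c² = ω_s¹ ⇒ overall = -17/5 × 10/3 = -34/3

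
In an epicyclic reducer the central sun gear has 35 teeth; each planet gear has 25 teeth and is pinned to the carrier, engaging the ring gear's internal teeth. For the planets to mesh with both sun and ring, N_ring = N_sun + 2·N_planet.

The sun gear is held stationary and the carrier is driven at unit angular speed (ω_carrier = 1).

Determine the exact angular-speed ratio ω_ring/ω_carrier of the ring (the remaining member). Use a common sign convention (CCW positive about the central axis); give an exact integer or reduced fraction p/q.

24/17

N_ring = 35 + 2·25 = 85
35(ω_s−ω_c) = −85(ω_r−ω_c),  ω_s=0, ω_c=1
ω_r = 1 − (35/85)(0−1) = 24/17
ω_r/ω_c = 24/17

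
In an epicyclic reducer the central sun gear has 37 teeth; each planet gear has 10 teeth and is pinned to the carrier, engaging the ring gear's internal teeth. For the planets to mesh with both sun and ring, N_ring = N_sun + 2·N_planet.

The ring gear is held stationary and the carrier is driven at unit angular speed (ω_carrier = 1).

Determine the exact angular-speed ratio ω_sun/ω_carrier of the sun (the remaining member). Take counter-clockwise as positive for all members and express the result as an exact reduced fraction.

94/37

N_ring = 37 + 2·10 = 57
37(ω_s−ω_c) = −57(ω_r−ω_c),  ω_r=0, ω_c=1
ω_s = 1 − (57/37)(0−1) = 94/37
ω_s/ω_c = 94/37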